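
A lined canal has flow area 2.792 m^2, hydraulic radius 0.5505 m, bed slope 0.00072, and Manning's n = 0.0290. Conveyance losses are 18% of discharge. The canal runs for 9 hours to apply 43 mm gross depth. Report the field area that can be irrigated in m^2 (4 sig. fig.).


Approach: apply Manning's equation with a conveyance and depth budget, Q = (1/n)*A*R^(2/3)*S^(1/2); Q_field = Q*(1-loss); Area = Q_field*t/(d/1000).
Step 1 — canal discharge (Manning's equation):
  Q = (1/0.0290) * 2.792 * 0.5505^(2/3) * 0.00072^(1/2) = 1.73522 m^3/s
Step 2 — delivered flow: Q_field = 1.73522*(1 - 18/100) = 1.42288 m^3/s
Step 3 — volume delivered: V = 1.42288 * 9*3600 = 46101.4 m^3
Step 4 — area served: A = V / (depth/1000) = 46101.4 / 0.043 = 1072000 m^2
Therefore the field area that can be irrigated = 1072000 m^2.


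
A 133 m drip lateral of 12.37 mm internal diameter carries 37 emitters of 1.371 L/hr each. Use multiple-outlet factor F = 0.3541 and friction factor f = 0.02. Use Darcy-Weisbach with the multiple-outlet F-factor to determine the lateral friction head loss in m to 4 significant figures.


Approach: apply Darcy-Weisbach with the multiple-outlet F-factor, Q = n*q/(3600*1000) m^3/s; v = Q/A; hf = F*f*(L/D)*(v^2/(2g)).
Q = 37*1.371/(3600*1000) = 1.40908e-05 m^3/s
A = pi*(12.37e-3/2)^2 = 1.20179e-04 m^2, so v = Q/A = 0.117249 m/s
hf = 0.3541*0.02*(133/0.01237)*(0.117249^2/(2*9.81)) = 0.05335 m
Therefore the lateral friction head loss = 0.05335 m.


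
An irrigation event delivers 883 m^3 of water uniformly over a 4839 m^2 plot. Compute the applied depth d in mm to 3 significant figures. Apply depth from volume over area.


Approach: apply depth from volume over area, d = (V/A)*1000.
d = (883 / 4839) * 1000 = 182 mm
Therefore the applied depth d = 182 mm.


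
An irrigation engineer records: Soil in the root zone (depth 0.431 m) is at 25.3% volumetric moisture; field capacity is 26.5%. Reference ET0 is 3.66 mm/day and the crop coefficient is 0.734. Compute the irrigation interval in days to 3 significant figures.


Approach: apply soil-water budget scheduling, SMD = (FC-theta)/100*depth*1000; ETc = ET0*Kc; interval = SMD/ETc.
Step 1 — soil moisture deficit:
  SMD = (26.5 - 25.3)/100 * 0.431 * 1000 = 5.1720 mm
Step 2 — daily crop ET (ETc = ET0*Kc):
  ETc = 3.66 * 0.734 = 2.6864 mm/day
Step 3 — irrigation interval (SMD/ETc):
  interval = 5.1720 / 2.6864 = 1.93 days
Therefore the irrigation interval = 1.93 days.


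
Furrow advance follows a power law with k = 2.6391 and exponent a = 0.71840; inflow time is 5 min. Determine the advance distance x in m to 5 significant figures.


Approach: apply the power-law advance function, x = k*t^a.
x = 2.6391 * 5^0.71840 = 8.3868 m
Therefore the advance distance x = 8.3868 m.


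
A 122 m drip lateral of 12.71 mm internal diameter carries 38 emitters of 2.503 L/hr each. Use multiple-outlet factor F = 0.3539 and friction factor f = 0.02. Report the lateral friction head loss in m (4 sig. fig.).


Approach: apply Darcy-Weisbach with the multiple-outlet F-factor, Q = n*q/(3600*1000) m^3/s; v = Q/A; hf = F*f*(L/D)*(v^2/(2g)).
Q = 38*2.503/(3600*1000) = 2.64206e-05 m^3/s
A = pi*(12.71e-3/2)^2 = 1.26876e-04 m^2, so v = Q/A = 0.208238 m/s
hf = 0.3539*0.02*(122/0.01271)*(0.208238^2/(2*9.81)) = 0.1502 m
Therefore the lateral friction head loss = 0.1502 m.


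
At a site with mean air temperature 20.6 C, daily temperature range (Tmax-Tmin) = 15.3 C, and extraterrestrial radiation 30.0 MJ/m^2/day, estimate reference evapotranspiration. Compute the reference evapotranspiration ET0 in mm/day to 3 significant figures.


Approach: apply the Hargreaves-Samani method, ET0 = 0.0023*(Tmean+17.8)*sqrt(Tmax-Tmin)*0.408*Ra.
ET0 = 0.0023*(20.6+17.8)*sqrt(15.3)*0.408*30.0 = 4.23 mm/day
Therefore the reference evapotranspiration ET0 = 4.23 mm/day.


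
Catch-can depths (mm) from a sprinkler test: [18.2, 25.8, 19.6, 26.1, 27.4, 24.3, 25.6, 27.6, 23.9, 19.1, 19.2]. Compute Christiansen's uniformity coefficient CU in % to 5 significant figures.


Approach: apply Christiansen's uniformity coefficient, CU = (1 - mean_abs_deviation/mean)*100.
mean = 23.34545 mm
mean |d_i - mean| = 3.142149 mm
CU = (1 - 3.142149/23.34545)*100 = 86.541 %
Therefore Christiansen's uniformity coefficient CU = 86.541 %.


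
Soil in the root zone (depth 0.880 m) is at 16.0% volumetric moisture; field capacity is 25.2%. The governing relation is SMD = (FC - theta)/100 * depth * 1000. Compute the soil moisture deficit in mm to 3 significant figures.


SMD = (25.2 - 16.0)/100 * 0.880 * 1000 = 81.0 mm
Therefore the soil moisture deficit = 81.0 mm.


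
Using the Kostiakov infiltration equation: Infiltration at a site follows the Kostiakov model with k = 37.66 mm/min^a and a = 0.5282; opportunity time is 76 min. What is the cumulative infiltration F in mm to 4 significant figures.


Approach: apply the Kostiakov infiltration equation, F = k*t^a.
F = 37.66 * 76^0.5282 = 371.0 mm
Therefore the cumulative infiltration F = 371.0 mm.


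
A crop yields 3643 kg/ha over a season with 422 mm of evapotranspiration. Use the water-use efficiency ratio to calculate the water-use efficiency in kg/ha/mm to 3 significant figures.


Approach: apply the water-use efficiency ratio, WUE = yield/ET.
WUE = 3643 / 422 = 8.63 kg/ha/mm
Therefore the water-use efficiency = 8.63 kg/ha/mm.


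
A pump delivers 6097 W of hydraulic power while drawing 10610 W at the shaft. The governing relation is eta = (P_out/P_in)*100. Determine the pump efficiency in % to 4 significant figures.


eta = (6097 / 10610) * 100 = 57.46 %
Therefore the pump efficiency = 57.46 %.


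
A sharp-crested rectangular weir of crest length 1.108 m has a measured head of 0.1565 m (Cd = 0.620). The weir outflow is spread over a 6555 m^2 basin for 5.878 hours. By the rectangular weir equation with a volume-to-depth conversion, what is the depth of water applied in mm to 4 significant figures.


Approach: apply the rectangular weir equation with a volume-to-depth conversion, Q = (2/3)*Cd*L*sqrt(2g)*H^1.5; d = Q*t/A * 1000.
Step 1 — weir discharge:
  Q = (2/3)*0.620*1.108*sqrt(2*9.81)*0.1565^1.5 = 0.125592 m^3/s
Step 2 — volume: V = 0.125592 * 5.878*3600 = 2657.62 m^3
Step 3 — depth: d = V/A * 1000 = 2657.62/6555 * 1000 = 405.4 mm
Therefore the depth of water applied = 405.4 mm.


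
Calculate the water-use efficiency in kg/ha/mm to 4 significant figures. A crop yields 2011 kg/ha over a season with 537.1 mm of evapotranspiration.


Approach: apply the water-use efficiency ratio, WUE = yield/ET.
WUE = 2011 / 537.1 = 3.744 kg/ha/mm
Therefore the water-use efficiency = 3.744 kg/ha/mm.


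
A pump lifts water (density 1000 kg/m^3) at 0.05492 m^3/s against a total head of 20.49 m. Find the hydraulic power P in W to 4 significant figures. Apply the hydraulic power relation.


Approach: apply the hydraulic power relation, P = rho*g*Q*H.
P = 1000 * 9.81 * 0.05492 * 20.49 = 11040 W
Therefore the hydraulic power P = 11040 W.


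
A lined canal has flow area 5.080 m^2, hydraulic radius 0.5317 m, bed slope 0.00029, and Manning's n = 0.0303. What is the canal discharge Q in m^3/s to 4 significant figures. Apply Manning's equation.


Approach: apply Manning's equation, Q = (1/n)*A*R^(2/3)*S^(1/2).
Q = (1/0.0303) * 5.080 * 0.5317^(2/3) * 0.00029^(1/2) = 1.874 m^3/s
Therefore the canal discharge Q = 1.874 m^3/s.


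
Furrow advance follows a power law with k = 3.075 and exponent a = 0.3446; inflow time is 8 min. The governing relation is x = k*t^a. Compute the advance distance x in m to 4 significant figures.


x = 3.075 * 8^0.3446 = 6.296 m
Therefore the advance distance x = 6.296 m.


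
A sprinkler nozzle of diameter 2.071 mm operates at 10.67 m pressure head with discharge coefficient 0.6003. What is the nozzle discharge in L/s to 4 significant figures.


Approach: apply the orifice equation, Q = Cd*A*sqrt(2*g*h), A = pi*(d/2)^2.
A = pi*(2.071e-3/2)^2 = 3.36860e-06 m^2
Q = 0.6003 * 3.36860e-06 * sqrt(2*9.81*10.67) * 1000 = 0.02926 L/s
Therefore the nozzle discharge = 0.02926 L/s.


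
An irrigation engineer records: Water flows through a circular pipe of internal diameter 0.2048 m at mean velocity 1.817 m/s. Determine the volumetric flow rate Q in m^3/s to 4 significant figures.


Approach: apply the continuity equation for pipe flow, Q = A * v with A = pi*(D/2)^2.
A = pi*(0.2048/2)^2 = 0.0329420 m^2
Q = 0.0329420 * 1.817 = 0.05986 m^3/s
Therefore the volumetric flow rate Q = 0.05986 m^3/s.


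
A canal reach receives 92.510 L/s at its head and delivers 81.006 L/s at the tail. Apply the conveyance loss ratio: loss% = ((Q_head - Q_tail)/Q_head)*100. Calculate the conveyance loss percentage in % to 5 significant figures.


loss = ((92.510 - 81.006)/92.510)*100 = 12.435 %
Therefore the conveyance loss percentage = 12.435 %.


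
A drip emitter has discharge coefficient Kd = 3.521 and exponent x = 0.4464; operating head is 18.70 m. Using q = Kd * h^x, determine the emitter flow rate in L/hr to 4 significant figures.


q = 3.521 * 18.70^0.4464 = 13.01 L/hr
Therefore the emitter flow rate = 13.01 L/hr.


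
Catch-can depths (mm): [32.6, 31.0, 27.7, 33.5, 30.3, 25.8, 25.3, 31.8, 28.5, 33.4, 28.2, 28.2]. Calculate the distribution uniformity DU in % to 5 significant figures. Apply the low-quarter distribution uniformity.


Approach: apply the low-quarter distribution uniformity, DU = (mean of lowest quarter of readings / overall mean)*100.
sorted lowest 3 of 12: [25.3, 25.8, 27.7] -> mean = 26.26667 mm
overall mean = 29.69167 mm
DU = (26.26667/29.69167)*100 = 88.465 %
Therefore the distribution uniformity DU = 88.465 %.


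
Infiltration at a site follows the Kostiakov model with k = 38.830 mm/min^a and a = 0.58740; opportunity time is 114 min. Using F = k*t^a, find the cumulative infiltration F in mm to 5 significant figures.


F = 38.830 * 114^0.58740 = 627.18 mm
Therefore the cumulative infiltration F = 627.18 mm.


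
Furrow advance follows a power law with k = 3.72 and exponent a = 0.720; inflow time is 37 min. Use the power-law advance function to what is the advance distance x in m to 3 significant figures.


Approach: apply the power-law advance function, x = k*t^a.
x = 3.72 * 37^0.720 = 50.1 m
Therefore the advance distance x = 50.1 m.


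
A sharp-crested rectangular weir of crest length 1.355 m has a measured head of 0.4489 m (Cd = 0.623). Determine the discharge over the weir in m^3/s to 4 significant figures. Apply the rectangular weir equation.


Approach: apply the rectangular weir equation, Q = (2/3)*Cd*L*sqrt(2g)*H^1.5.
Q = (2/3)*0.623*1.355*sqrt(2*9.81)*0.4489^1.5 = 0.7497 m^3/s
Therefore the discharge over the weir = 0.7497 m^3/s.


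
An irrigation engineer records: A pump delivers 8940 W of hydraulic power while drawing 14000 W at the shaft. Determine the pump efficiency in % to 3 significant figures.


Approach: apply the efficiency ratio, eta = (P_out/P_in)*100.
eta = (8940 / 14000) * 100 = 63.9 %
Therefore the pump efficiency = 63.9 %.


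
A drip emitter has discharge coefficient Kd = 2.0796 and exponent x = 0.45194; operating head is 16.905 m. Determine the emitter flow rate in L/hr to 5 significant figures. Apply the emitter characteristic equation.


Approach: apply the emitter characteristic equation, q = Kd * h^x.
q = 2.0796 * 16.905^0.45194 = 7.4640 L/hr
Therefore the emitter flow rate = 7.4640 L/hr.


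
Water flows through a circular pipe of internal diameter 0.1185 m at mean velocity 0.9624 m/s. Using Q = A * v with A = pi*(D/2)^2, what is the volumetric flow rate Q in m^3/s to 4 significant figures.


A = pi*(0.1185/2)^2 = 0.0110288 m^2
Q = 0.0110288 * 0.9624 = 0.01061 m^3/s
Therefore the volumetric flow rate Q = 0.01061 m^3/s.


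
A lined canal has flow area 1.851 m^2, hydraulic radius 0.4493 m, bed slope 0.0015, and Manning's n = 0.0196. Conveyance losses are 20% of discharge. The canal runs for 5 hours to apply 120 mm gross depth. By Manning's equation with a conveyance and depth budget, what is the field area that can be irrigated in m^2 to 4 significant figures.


Approach: apply Manning's equation with a conveyance and depth budget, Q = (1/n)*A*R^(2/3)*S^(1/2); Q_field = Q*(1-loss); Area = Q_field*t/(d/1000).
Step 1 — canal discharge (Manning's equation):
  Q = (1/0.0196) * 1.851 * 0.4493^(2/3) * 0.0015^(1/2) = 2.14562 m^3/s
Step 2 — delivered flow: Q_field = 2.14562*(1 - 20/100) = 1.71650 m^3/s
Step 3 — volume delivered: V = 1.71650 * 5*3600 = 30897.0 m^3
Step 4 — area served: A = V / (depth/1000) = 30897.0 / 0.12 = 257500 m^2
Therefore the field area that can be irrigated = 257500 m^2.


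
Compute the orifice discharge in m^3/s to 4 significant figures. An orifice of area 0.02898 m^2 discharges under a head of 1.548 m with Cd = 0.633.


Approach: apply the orifice equation, Q = Cd*A*sqrt(2*g*h).
Q = 0.633 * 0.02898 * sqrt(2*9.81*1.548) = 0.1011 m^3/s
Therefore the orifice discharge = 0.1011 m^3/s.


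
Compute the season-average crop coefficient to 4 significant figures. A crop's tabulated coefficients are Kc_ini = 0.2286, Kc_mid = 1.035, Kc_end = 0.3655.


Approach: apply a simple seasonal average, Kc_avg = (Kc_ini + Kc_mid + Kc_end)/3.
Kc_avg = (0.2286 + 1.035 + 0.3655)/3 = 0.5430
Therefore the season-average crop coefficient = 0.5430.


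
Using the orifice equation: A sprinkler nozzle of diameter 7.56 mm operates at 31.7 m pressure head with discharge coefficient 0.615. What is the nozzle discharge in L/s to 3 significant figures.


Approach: apply the orifice equation, Q = Cd*A*sqrt(2*g*h), A = pi*(d/2)^2.
A = pi*(7.56e-3/2)^2 = 4.4888e-05 m^2
Q = 0.615 * 4.4888e-05 * sqrt(2*9.81*31.7) * 1000 = 0.688 L/s
Therefore the nozzle discharge = 0.688 L/s.


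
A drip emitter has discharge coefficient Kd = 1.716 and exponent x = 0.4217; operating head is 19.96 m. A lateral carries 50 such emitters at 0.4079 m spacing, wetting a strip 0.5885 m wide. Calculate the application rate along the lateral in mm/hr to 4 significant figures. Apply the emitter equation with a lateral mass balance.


Approach: apply the emitter equation with a lateral mass balance, q = Kd*h^x; Q = n*q; rate = Q/(n*spacing*width).
Step 1 — single emitter flow (q = Kd*h^x):
  q = 1.716 * 19.96^0.4217 = 6.06450 L/hr
Step 2 — total lateral flow: Q = 50 * 6.06450 = 303.225 L/hr
Step 3 — wetted area: A = 50 * 0.4079 * 0.5885 = 12.0025 m^2
Step 4 — application rate: Q/A = 303.225/12.0025 = 25.26 mm/hr
Therefore the application rate along the lateral = 25.26 mm/hr.


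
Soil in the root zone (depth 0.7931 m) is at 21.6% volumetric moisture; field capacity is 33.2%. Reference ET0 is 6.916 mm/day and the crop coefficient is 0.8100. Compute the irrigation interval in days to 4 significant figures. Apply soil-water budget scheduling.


Approach: apply soil-water budget scheduling, SMD = (FC-theta)/100*depth*1000; ETc = ET0*Kc; interval = SMD/ETc.
Step 1 — soil moisture deficit:
  SMD = (33.2 - 21.6)/100 * 0.7931 * 1000 = 91.9996 mm
Step 2 — daily crop ET (ETc = ET0*Kc):
  ETc = 6.916 * 0.8100 = 5.60196 mm/day
Step 3 — irrigation interval (SMD/ETc):
  interval = 91.9996 / 5.60196 = 16.42 days
Therefore the irrigation interval = 16.42 days.


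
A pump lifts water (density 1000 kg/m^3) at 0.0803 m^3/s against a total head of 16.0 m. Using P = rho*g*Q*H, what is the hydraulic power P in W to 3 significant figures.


P = 1000 * 9.81 * 0.0803 * 16.0 = 12600 W
Therefore the hydraulic power P = 12600 W.


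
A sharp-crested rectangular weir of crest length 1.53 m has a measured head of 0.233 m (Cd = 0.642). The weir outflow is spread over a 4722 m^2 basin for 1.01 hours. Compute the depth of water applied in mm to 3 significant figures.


Approach: apply the rectangular weir equation with a volume-to-depth conversion, Q = (2/3)*Cd*L*sqrt(2g)*H^1.5; d = Q*t/A * 1000.
Step 1 — weir discharge:
  Q = (2/3)*0.642*1.53*sqrt(2*9.81)*0.233^1.5 = 0.32623 m^3/s
Step 2 — volume: V = 0.32623 * 1.01*3600 = 1186.2 m^3
Step 3 — depth: d = V/A * 1000 = 1186.2/4722 * 1000 = 251 mm
Therefore the depth of water applied = 251 mm.


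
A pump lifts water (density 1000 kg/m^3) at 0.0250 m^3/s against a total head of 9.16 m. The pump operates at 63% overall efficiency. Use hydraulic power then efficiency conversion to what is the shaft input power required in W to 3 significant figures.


Approach: apply hydraulic power then efficiency conversion, P = rho*g*Q*H; P_in = P/eta.
Step 1 — hydraulic power (P = rho*g*Q*H):
  P = 1000 * 9.81 * 0.0250 * 9.16 = 2246.5 W
Step 2 — input power: P_in = P/eta = 2246.5 / 0.63 = 3570 W
Therefore the shaft input power required = 3570 W.


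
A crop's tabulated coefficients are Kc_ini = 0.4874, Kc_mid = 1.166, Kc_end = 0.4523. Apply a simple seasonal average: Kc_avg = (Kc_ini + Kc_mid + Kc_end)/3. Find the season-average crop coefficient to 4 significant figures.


Kc_avg = (0.4874 + 1.166 + 0.4523)/3 = 0.7019
Therefore the season-average crop coefficient = 0.7019.


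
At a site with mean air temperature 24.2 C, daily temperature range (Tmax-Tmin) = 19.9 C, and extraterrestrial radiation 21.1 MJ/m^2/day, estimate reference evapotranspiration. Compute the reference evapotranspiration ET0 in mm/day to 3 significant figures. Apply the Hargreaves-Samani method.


Approach: apply the Hargreaves-Samani method, ET0 = 0.0023*(Tmean+17.8)*sqrt(Tmax-Tmin)*0.408*Ra.
ET0 = 0.0023*(24.2+17.8)*sqrt(19.9)*0.408*21.1 = 3.71 mm/day
Therefore the reference evapotranspiration ET0 = 3.71 mm/day.


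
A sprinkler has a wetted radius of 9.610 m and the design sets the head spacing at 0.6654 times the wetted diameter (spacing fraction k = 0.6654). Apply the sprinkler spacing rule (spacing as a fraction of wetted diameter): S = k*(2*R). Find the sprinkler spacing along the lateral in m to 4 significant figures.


S = 0.6654 * (2 * 9.610) = 12.79 m
Therefore the sprinkler spacing along the lateral = 12.79 m.


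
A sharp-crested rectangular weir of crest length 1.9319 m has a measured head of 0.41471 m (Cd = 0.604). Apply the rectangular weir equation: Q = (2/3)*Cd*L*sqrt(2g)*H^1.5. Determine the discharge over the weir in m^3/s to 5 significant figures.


Q = (2/3)*0.604*1.9319*sqrt(2*9.81)*0.41471^1.5 = 0.92023 m^3/s
Therefore the discharge over the weir = 0.92023 m^3/s.


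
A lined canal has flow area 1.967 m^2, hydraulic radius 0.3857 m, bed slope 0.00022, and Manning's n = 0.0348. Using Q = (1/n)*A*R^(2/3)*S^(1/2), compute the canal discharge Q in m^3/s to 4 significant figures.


Q = (1/0.0348) * 1.967 * 0.3857^(2/3) * 0.00022^(1/2) = 0.4442 m^3/s
Therefore the canal discharge Q = 0.4442 m^3/s.


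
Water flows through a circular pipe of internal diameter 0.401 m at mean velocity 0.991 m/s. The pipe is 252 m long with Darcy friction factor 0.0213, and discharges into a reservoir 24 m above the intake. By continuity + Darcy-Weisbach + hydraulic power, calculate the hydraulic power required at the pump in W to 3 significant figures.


Approach: apply continuity + Darcy-Weisbach + hydraulic power, Q = A*v; hf = f*(L/D)*(v^2/(2g)); H = static + hf; P = rho*g*Q*H.
Step 1 — flow rate (continuity, Q = A*v):
  A = pi*(0.401/2)^2 = 0.12629 m^2
  Q = 0.12629 * 0.991 = 0.12516 m^3/s
Step 2 — friction head loss (Darcy-Weisbach):
  hf = 0.0213 * (252/0.401) * (0.991^2 / (2*9.81))
  hf = 0.67001 m
Step 3 — total head: H = 24 + 0.67001 = 24.670 m
Step 4 — hydraulic power (P = rho*g*Q*H):
  P = 1000 * 9.81 * 0.12516 * 24.670 = 30300 W
Therefore the hydraulic power required at the pump = 30300 W.


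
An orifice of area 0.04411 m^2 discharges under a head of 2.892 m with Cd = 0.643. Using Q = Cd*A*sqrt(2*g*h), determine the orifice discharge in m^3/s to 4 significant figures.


Q = 0.643 * 0.04411 * sqrt(2*9.81*2.892) = 0.2136 m^3/s
Therefore the orifice discharge = 0.2136 m^3/s.


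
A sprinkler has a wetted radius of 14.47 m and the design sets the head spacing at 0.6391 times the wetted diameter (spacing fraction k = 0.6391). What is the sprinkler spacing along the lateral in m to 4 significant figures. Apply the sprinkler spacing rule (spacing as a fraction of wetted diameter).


Approach: apply the sprinkler spacing rule (spacing as a fraction of wetted diameter), S = k*(2*R).
S = 0.6391 * (2 * 14.47) = 18.50 m
Therefore the sprinkler spacing along the lateral = 18.50 m.


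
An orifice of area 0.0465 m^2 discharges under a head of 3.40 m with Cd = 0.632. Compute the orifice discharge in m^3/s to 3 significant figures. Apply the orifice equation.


Approach: apply the orifice equation, Q = Cd*A*sqrt(2*g*h).
Q = 0.632 * 0.0465 * sqrt(2*9.81*3.40) = 0.240 m^3/s
Therefore the orifice discharge = 0.240 m^3/s.


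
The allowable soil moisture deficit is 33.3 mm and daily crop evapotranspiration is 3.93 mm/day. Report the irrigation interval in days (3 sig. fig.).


Approach: apply the irrigation interval relation, interval = SMD / ETc.
interval = 33.3 / 3.93 = 8.47 days
Therefore the irrigation interval = 8.47 days.


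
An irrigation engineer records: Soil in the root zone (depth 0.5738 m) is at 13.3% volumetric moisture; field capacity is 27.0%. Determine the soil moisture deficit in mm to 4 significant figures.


Approach: apply the soil moisture deficit relation, SMD = (FC - theta)/100 * depth * 1000.
SMD = (27.0 - 13.3)/100 * 0.5738 * 1000 = 78.61 mm
Therefore the soil moisture deficit = 78.61 mm.


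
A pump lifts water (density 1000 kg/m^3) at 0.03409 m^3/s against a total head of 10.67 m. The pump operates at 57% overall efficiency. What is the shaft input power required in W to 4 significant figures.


Approach: apply hydraulic power then efficiency conversion, P = rho*g*Q*H; P_in = P/eta.
Step 1 — hydraulic power (P = rho*g*Q*H):
  P = 1000 * 9.81 * 0.03409 * 10.67 = 3568.29 W
Step 2 — input power: P_in = P/eta = 3568.29 / 0.57 = 6260 W
Therefore the shaft input power required = 6260 W.


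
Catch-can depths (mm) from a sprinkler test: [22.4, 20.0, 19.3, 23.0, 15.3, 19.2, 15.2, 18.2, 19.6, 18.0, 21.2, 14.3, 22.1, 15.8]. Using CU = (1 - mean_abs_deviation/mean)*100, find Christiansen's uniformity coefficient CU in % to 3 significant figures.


mean = 18.829 mm
mean |d_i - mean| = 2.3102 mm
CU = (1 - 2.3102/18.829)*100 = 87.7 %
Therefore Christiansen's uniformity coefficient CU = 87.7 %.


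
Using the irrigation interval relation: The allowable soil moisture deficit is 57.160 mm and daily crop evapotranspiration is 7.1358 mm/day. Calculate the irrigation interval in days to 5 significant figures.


Approach: apply the irrigation interval relation, interval = SMD / ETc.
interval = 57.160 / 7.1358 = 8.0103 days
Therefore the irrigation interval = 8.0103 days.


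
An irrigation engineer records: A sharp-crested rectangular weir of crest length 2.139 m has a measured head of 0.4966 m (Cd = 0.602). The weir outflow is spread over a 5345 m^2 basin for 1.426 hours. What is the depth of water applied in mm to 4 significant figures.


Approach: apply the rectangular weir equation with a volume-to-depth conversion, Q = (2/3)*Cd*L*sqrt(2g)*H^1.5; d = Q*t/A * 1000.
Step 1 — weir discharge:
  Q = (2/3)*0.602*2.139*sqrt(2*9.81)*0.4966^1.5 = 1.33069 m^3/s
Step 2 — volume: V = 1.33069 * 1.426*3600 = 6831.21 m^3
Step 3 — depth: d = V/A * 1000 = 6831.21/5345 * 1000 = 1278 mm
Therefore the depth of water applied = 1278 mm.


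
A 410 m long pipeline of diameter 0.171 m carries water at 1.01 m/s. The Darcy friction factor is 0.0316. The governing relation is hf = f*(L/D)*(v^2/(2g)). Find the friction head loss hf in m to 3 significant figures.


hf = 0.0316 * (410/0.171) * (1.01^2 / (2*9.81))
hf = 3.94 m
Therefore the friction head loss hf = 3.94 m.


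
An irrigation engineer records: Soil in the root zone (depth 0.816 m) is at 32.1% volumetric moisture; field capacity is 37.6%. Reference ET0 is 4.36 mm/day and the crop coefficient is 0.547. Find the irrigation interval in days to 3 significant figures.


Approach: apply soil-water budget scheduling, SMD = (FC-theta)/100*depth*1000; ETc = ET0*Kc; interval = SMD/ETc.
Step 1 — soil moisture deficit:
  SMD = (37.6 - 32.1)/100 * 0.816 * 1000 = 44.880 mm
Step 2 — daily crop ET (ETc = ET0*Kc):
  ETc = 4.36 * 0.547 = 2.3849 mm/day
Step 3 — irrigation interval (SMD/ETc):
  interval = 44.880 / 2.3849 = 18.8 days
Therefore the irrigation interval = 18.8 days.


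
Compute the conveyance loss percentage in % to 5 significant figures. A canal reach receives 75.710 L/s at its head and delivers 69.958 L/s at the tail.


Approach: apply the conveyance loss ratio, loss% = ((Q_head - Q_tail)/Q_head)*100.
loss = ((75.710 - 69.958)/75.710)*100 = 7.5974 %
Therefore the conveyance loss percentage = 7.5974 %.


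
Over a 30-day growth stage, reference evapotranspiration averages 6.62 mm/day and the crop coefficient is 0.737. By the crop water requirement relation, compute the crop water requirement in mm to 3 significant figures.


Approach: apply the crop water requirement relation, CWR = ET0 * Kc * days.
CWR = 6.62 * 0.737 * 30 = 146 mm
Therefore the crop water requirement = 146 mm.


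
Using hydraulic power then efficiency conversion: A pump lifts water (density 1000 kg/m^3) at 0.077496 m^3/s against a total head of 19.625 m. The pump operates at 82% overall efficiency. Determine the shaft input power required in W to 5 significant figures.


Approach: apply hydraulic power then efficiency conversion, P = rho*g*Q*H; P_in = P/eta.
Step 1 — hydraulic power (P = rho*g*Q*H):
  P = 1000 * 9.81 * 0.077496 * 19.625 = 14919.63 W
Step 2 — input power: P_in = P/eta = 14919.63 / 0.82 = 18195 W
Therefore the shaft input power required = 18195 W.


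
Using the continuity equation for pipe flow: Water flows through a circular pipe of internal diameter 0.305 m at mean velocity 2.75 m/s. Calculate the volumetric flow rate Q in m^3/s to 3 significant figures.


Approach: apply the continuity equation for pipe flow, Q = A * v with A = pi*(D/2)^2.
A = pi*(0.305/2)^2 = 0.073062 m^2
Q = 0.073062 * 2.75 = 0.201 m^3/s
Therefore the volumetric flow rate Q = 0.201 m^3/s.


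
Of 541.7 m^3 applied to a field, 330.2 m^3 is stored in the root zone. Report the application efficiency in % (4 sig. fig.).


Approach: apply the application efficiency ratio, Ea = (stored/applied)*100.
Ea = (330.2/541.7)*100 = 60.96 %
Therefore the application efficiency = 60.96 %.


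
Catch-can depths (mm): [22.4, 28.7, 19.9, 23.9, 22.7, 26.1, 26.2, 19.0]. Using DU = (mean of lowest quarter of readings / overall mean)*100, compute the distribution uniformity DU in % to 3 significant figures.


sorted lowest 2 of 8: [19.0, 19.9] -> mean = 19.450 mm
overall mean = 23.613 mm
DU = (19.450/23.613)*100 = 82.4 %
Therefore the distribution uniformity DU = 82.4 %.


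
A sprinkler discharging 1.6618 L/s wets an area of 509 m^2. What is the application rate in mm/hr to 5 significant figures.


Approach: apply the application rate relation, rate = (Q/A)*3600.
rate = (1.6618 / 509) * 3600 = 11.753 mm/hr
Therefore the application rate = 11.753 mm/hr.


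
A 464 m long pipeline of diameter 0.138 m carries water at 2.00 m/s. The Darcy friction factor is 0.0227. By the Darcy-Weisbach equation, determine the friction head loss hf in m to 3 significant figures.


Approach: apply the Darcy-Weisbach equation, hf = f*(L/D)*(v^2/(2g)).
hf = 0.0227 * (464/0.138) * (2.00^2 / (2*9.81))
hf = 15.6 m
Therefore the friction head loss hf = 15.6 m.


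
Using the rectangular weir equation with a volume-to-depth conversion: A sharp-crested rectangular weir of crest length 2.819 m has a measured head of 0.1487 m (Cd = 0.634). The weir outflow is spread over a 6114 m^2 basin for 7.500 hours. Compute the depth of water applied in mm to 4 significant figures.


Approach: apply the rectangular weir equation with a volume-to-depth conversion, Q = (2/3)*Cd*L*sqrt(2g)*H^1.5; d = Q*t/A * 1000.
Step 1 — weir discharge:
  Q = (2/3)*0.634*2.819*sqrt(2*9.81)*0.1487^1.5 = 0.302628 m^3/s
Step 2 — volume: V = 0.302628 * 7.500*3600 = 8170.95 m^3
Step 3 — depth: d = V/A * 1000 = 8170.95/6114 * 1000 = 1336 mm
Therefore the depth of water applied = 1336 mm.


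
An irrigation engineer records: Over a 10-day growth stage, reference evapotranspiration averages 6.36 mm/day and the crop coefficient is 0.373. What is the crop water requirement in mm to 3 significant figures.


Approach: apply the crop water requirement relation, CWR = ET0 * Kc * days.
CWR = 6.36 * 0.373 * 10 = 23.7 mm
Therefore the crop water requirement = 23.7 mm.


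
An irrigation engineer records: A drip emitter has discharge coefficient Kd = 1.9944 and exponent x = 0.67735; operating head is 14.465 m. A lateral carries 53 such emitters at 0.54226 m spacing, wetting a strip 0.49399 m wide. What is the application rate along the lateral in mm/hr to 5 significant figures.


Approach: apply the emitter equation with a lateral mass balance, q = Kd*h^x; Q = n*q; rate = Q/(n*spacing*width).
Step 1 — single emitter flow (q = Kd*h^x):
  q = 1.9944 * 14.465^0.67735 = 12.18299 L/hr
Step 2 — total lateral flow: Q = 53 * 12.18299 = 645.6986 L/hr
Step 3 — wetted area: A = 53 * 0.54226 * 0.49399 = 14.19716 m^2
Step 4 — application rate: Q/A = 645.6986/14.19716 = 45.481 mm/hr
Therefore the application rate along the lateral = 45.481 mm/hr.


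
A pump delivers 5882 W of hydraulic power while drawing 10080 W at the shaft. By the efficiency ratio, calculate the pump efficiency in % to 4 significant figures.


Approach: apply the efficiency ratio, eta = (P_out/P_in)*100.
eta = (5882 / 10080) * 100 = 58.35 %
Therefore the pump efficiency = 58.35 %.


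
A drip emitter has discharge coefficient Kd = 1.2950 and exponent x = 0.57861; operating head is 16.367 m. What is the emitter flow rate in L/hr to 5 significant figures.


Approach: apply the emitter characteristic equation, q = Kd * h^x.
q = 1.2950 * 16.367^0.57861 = 6.5266 L/hr
Therefore the emitter flow rate = 6.5266 L/hr.


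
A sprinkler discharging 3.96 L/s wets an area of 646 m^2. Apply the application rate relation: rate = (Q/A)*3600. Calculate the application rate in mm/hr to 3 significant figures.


rate = (3.96 / 646) * 3600 = 22.1 mm/hr
Therefore the application rate = 22.1 mm/hr.


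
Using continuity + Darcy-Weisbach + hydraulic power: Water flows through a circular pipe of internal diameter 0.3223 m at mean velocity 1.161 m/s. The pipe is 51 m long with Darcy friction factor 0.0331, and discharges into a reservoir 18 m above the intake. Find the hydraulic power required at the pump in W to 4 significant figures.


Approach: apply continuity + Darcy-Weisbach + hydraulic power, Q = A*v; hf = f*(L/D)*(v^2/(2g)); H = static + hf; P = rho*g*Q*H.
Step 1 — flow rate (continuity, Q = A*v):
  A = pi*(0.3223/2)^2 = 0.0815850 m^2
  Q = 0.0815850 * 1.161 = 0.0947202 m^3/s
Step 2 — friction head loss (Darcy-Weisbach):
  hf = 0.0331 * (51/0.3223) * (1.161^2 / (2*9.81))
  hf = 0.359835 m
Step 3 — total head: H = 18 + 0.359835 = 18.3598 m
Step 4 — hydraulic power (P = rho*g*Q*H):
  P = 1000 * 9.81 * 0.0947202 * 18.3598 = 17060 W
Therefore the hydraulic power required at the pump = 17060 W.


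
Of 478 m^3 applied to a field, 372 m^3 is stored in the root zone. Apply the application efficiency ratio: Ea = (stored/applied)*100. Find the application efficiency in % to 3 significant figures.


Ea = (372/478)*100 = 77.8 %
Therefore the application efficiency = 77.8 %.


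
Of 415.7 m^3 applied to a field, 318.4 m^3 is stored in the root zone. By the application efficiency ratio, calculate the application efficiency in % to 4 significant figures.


Approach: apply the application efficiency ratio, Ea = (stored/applied)*100.
Ea = (318.4/415.7)*100 = 76.59 %
Therefore the application efficiency = 76.59 %.


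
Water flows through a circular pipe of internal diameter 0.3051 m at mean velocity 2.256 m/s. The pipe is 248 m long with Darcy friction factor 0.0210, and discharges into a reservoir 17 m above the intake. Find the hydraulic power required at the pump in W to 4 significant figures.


Approach: apply continuity + Darcy-Weisbach + hydraulic power, Q = A*v; hf = f*(L/D)*(v^2/(2g)); H = static + hf; P = rho*g*Q*H.
Step 1 — flow rate (continuity, Q = A*v):
  A = pi*(0.3051/2)^2 = 0.0731096 m^2
  Q = 0.0731096 * 2.256 = 0.164935 m^3/s
Step 2 — friction head loss (Darcy-Weisbach):
  hf = 0.0210 * (248/0.3051) * (2.256^2 / (2*9.81))
  hf = 4.42800 m
Step 3 — total head: H = 17 + 4.42800 = 21.4280 m
Step 4 — hydraulic power (P = rho*g*Q*H):
  P = 1000 * 9.81 * 0.164935 * 21.4280 = 34670 W
Therefore the hydraulic power required at the pump = 34670 W.


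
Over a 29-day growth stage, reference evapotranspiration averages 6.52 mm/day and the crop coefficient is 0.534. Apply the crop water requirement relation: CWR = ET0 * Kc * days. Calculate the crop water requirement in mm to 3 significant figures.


CWR = 6.52 * 0.534 * 29 = 101 mm
Therefore the crop water requirement = 101 mm.


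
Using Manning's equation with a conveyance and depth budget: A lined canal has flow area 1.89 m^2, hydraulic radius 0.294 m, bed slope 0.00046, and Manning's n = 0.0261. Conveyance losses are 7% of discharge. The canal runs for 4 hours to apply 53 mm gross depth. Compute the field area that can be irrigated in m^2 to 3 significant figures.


Approach: apply Manning's equation with a conveyance and depth budget, Q = (1/n)*A*R^(2/3)*S^(1/2); Q_field = Q*(1-loss); Area = Q_field*t/(d/1000).
Step 1 — canal discharge (Manning's equation):
  Q = (1/0.0261) * 1.89 * 0.294^(2/3) * 0.00046^(1/2) = 0.68670 m^3/s
Step 2 — delivered flow: Q_field = 0.68670*(1 - 7/100) = 0.63863 m^3/s
Step 3 — volume delivered: V = 0.63863 * 4*3600 = 9196.2 m^3
Step 4 — area served: A = V / (depth/1000) = 9196.2 / 0.053 = 174000 m^2
Therefore the field area that can be irrigated = 174000 m^2.


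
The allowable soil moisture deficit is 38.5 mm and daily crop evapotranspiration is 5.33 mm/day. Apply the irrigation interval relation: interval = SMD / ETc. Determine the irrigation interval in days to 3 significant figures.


interval = 38.5 / 5.33 = 7.22 days
Therefore the irrigation interval = 7.22 days.


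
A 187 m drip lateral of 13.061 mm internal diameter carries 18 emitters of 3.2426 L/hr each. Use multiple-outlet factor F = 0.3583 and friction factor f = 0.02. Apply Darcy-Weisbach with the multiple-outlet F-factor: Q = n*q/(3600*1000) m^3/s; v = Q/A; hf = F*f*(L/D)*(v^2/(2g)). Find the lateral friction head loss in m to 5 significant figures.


Q = 18*3.2426/(3600*1000) = 1.621300e-05 m^3/s
A = pi*(13.061e-3/2)^2 = 1.339809e-04 m^2, so v = Q/A = 0.1210098 m/s
hf = 0.3583*0.02*(187/0.013061)*(0.1210098^2/(2*9.81)) = 0.076575 m
Therefore the lateral friction head loss = 0.076575 m.


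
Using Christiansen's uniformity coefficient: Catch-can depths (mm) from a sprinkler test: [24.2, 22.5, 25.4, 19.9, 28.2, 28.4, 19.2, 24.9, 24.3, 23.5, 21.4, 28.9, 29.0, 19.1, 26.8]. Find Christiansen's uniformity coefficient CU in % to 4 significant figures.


Approach: apply Christiansen's uniformity coefficient, CU = (1 - mean_abs_deviation/mean)*100.
mean = 24.3800 mm
mean |d_i - mean| = 2.79200 mm
CU = (1 - 2.79200/24.3800)*100 = 88.55 %
Therefore Christiansen's uniformity coefficient CU = 88.55 %.


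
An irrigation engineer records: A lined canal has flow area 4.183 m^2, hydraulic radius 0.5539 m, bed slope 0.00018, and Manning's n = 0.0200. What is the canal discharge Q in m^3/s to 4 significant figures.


Approach: apply Manning's equation, Q = (1/n)*A*R^(2/3)*S^(1/2).
Q = (1/0.0200) * 4.183 * 0.5539^(2/3) * 0.00018^(1/2) = 1.893 m^3/s
Therefore the canal discharge Q = 1.893 m^3/s.


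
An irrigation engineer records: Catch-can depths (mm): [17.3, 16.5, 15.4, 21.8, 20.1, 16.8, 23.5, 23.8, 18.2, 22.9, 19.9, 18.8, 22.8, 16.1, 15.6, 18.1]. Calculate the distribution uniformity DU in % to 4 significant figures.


Approach: apply the low-quarter distribution uniformity, DU = (mean of lowest quarter of readings / overall mean)*100.
sorted lowest 4 of 16: [15.4, 15.6, 16.1, 16.5] -> mean = 15.9000 mm
overall mean = 19.2250 mm
DU = (15.9000/19.2250)*100 = 82.70 %
Therefore the distribution uniformity DU = 82.70 %.


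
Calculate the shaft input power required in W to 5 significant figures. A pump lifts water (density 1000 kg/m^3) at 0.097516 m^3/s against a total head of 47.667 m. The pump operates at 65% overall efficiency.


Approach: apply hydraulic power then efficiency conversion, P = rho*g*Q*H; P_in = P/eta.
Step 1 — hydraulic power (P = rho*g*Q*H):
  P = 1000 * 9.81 * 0.097516 * 47.667 = 45599.78 W
Step 2 — input power: P_in = P/eta = 45599.78 / 0.65 = 70154 W
Therefore the shaft input power required = 70154 W.


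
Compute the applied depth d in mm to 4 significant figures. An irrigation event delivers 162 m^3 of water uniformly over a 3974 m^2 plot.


Approach: apply depth from volume over area, d = (V/A)*1000.
d = (162 / 3974) * 1000 = 40.76 mm
Therefore the applied depth d = 40.76 mm.


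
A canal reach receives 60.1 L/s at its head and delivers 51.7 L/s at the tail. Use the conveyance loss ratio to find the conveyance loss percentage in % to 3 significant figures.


Approach: apply the conveyance loss ratio, loss% = ((Q_head - Q_tail)/Q_head)*100.
loss = ((60.1 - 51.7)/60.1)*100 = 14.0 %
Therefore the conveyance loss percentage = 14.0 %.


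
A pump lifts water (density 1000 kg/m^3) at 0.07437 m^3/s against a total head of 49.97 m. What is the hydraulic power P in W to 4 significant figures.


Approach: apply the hydraulic power relation, P = rho*g*Q*H.
P = 1000 * 9.81 * 0.07437 * 49.97 = 36460 W
Therefore the hydraulic power P = 36460 W.


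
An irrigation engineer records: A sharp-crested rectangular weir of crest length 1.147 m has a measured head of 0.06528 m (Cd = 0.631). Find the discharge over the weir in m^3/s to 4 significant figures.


Approach: apply the rectangular weir equation, Q = (2/3)*Cd*L*sqrt(2g)*H^1.5.
Q = (2/3)*0.631*1.147*sqrt(2*9.81)*0.06528^1.5 = 0.03565 m^3/s
Therefore the discharge over the weir = 0.03565 m^3/s.


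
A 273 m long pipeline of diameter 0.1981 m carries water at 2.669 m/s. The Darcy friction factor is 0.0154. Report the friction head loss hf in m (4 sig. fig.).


Approach: apply the Darcy-Weisbach equation, hf = f*(L/D)*(v^2/(2g)).
hf = 0.0154 * (273/0.1981) * (2.669^2 / (2*9.81))
hf = 7.705 m
Therefore the friction head loss hf = 7.705 m.


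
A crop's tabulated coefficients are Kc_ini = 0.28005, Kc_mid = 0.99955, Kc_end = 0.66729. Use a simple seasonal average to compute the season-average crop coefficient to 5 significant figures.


Approach: apply a simple seasonal average, Kc_avg = (Kc_ini + Kc_mid + Kc_end)/3.
Kc_avg = (0.28005 + 0.99955 + 0.66729)/3 = 0.64896
Therefore the season-average crop coefficient = 0.64896.


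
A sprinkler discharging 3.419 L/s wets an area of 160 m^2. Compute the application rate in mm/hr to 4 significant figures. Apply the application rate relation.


Approach: apply the application rate relation, rate = (Q/A)*3600.
rate = (3.419 / 160) * 3600 = 76.93 mm/hr
Therefore the application rate = 76.93 mm/hr.


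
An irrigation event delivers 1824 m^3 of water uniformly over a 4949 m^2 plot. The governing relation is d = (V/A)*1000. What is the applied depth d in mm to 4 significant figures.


d = (1824 / 4949) * 1000 = 368.6 mm
Therefore the applied depth d = 368.6 mm.


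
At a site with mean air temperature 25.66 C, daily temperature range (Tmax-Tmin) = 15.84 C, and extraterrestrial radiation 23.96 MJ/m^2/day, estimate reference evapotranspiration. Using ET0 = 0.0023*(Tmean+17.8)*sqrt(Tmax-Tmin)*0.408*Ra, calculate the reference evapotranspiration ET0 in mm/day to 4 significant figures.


ET0 = 0.0023*(25.66+17.8)*sqrt(15.84)*0.408*23.96 = 3.889 mm/day
Therefore the reference evapotranspiration ET0 = 3.889 mm/day.
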